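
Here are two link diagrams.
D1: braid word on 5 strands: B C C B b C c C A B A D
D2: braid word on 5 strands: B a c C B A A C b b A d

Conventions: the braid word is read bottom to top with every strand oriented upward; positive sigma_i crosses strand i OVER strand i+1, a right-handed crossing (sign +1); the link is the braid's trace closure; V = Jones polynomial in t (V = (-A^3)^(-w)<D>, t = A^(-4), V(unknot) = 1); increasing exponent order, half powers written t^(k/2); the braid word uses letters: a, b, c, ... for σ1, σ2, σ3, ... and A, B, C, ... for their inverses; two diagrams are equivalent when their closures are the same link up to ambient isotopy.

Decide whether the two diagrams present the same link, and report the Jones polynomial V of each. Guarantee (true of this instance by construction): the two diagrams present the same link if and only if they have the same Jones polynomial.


equivalent: no
D1 (bracket A^-16 + 2A^-8 - 2A^-4 + 1 - 2A^4 + A^8; 12 crossings at w = -8): V = t^-8 - 2t^-7 + t^-6 - 2t^-5 + 2t^-4 + t^-2
V(D2) = -t^-5 + t^-4 - t^-3 + 2t^-2 - t^-1 + 2 - t  [12 crossings, <D> = -A^-10 + 2A^-6 - A^-2 + 2A^2 - A^6 + A^10 - A^14, w = -2]
observation: 2 values of V(t) split the 2 diagrams


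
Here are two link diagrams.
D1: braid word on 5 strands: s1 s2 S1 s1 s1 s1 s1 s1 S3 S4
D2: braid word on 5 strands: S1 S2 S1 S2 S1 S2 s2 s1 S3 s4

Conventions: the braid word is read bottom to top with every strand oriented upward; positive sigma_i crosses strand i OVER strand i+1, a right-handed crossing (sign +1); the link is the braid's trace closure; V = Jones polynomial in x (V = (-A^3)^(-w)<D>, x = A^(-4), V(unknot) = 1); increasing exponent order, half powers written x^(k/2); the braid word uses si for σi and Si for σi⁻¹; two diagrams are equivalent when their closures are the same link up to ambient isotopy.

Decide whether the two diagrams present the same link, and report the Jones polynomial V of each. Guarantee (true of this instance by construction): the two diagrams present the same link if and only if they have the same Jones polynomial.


same link: no
V(D1) = x^2 + x^4 - x^5 + x^6 - x^7  [10 crossings, <D> = -A^-16 + A^-12 - A^-8 + A^-4 + A^4, w = +4]
D2 (bracket A^-8 + 1 - A^4; 10 crossings at w = -4): V = -x^-4 + x^-3 + x^-1
note: V(x) takes 2 values over 2 diagrams, fixing the grouping


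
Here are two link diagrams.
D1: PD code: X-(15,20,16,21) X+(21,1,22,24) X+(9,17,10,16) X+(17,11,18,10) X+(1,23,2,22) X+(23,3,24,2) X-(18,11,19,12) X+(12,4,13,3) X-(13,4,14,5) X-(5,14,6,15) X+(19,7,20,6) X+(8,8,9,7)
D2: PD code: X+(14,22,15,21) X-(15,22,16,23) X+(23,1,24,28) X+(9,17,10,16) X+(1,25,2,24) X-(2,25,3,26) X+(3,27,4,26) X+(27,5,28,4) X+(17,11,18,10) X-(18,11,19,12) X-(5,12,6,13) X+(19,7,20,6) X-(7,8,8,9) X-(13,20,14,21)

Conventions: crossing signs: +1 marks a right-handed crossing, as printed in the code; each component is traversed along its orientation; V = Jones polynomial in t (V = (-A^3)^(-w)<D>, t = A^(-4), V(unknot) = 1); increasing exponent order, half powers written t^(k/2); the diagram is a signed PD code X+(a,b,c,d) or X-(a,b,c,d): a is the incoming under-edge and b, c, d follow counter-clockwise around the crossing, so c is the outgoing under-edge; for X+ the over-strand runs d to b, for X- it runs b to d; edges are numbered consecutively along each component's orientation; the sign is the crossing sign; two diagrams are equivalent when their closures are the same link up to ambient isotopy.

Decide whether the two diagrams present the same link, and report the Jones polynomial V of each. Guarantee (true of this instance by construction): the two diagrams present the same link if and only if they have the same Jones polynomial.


equivalent: yes
D1 (bracket -A^-12 + 2A^-8 - 2A^-4 + 3 - 3A^4 + 2A^8 - A^12 + A^16; 12 crossings at w = +4): V = t^-1 - 1 + 2t - 3t^2 + 3t^3 - 2t^4 + 2t^5 - t^6
D2 (bracket -A^-18 + 2A^-14 - 2A^-10 + 3A^-6 - 3A^-2 + 2A^2 - A^6 + A^10; 14 crossings at w = +2): V = t^-1 - 1 + 2t - 3t^2 + 3t^3 - 2t^4 + 2t^5 - t^6
key observation: one V(t) for all 2 diagrams — one class (guaranteed)


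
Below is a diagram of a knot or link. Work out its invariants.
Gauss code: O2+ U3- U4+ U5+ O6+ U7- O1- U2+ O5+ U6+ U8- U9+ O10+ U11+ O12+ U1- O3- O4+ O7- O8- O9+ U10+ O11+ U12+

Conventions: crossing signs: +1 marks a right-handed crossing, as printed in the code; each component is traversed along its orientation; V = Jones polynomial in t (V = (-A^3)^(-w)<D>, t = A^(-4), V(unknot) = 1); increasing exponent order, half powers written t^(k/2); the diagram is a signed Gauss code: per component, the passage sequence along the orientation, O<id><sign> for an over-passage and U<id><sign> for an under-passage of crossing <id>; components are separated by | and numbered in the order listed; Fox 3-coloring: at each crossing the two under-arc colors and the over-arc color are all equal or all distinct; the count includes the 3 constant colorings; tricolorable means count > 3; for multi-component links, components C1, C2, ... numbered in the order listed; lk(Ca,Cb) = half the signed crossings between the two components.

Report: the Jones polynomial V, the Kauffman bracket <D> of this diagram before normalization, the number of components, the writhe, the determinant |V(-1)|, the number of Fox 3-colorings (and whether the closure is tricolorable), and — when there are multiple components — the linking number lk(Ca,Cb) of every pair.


V(t) = 1 - t + 3t^2 - 3t^3 + 3t^4 - 4t^5 + 3t^6 - 2t^7 + t^8
bracket: A^-20 - 2A^-16 + 3A^-12 - 4A^-8 + 3A^-4 - 3 + 3A^4 - A^8 + A^12, w = +4
1 component, writhe +4, over 12 crossings
det 21, colorings 9 of 3^12 — tricolorable
observation: |V(-1)| = 21: so tricolorable, since 3 divides 21


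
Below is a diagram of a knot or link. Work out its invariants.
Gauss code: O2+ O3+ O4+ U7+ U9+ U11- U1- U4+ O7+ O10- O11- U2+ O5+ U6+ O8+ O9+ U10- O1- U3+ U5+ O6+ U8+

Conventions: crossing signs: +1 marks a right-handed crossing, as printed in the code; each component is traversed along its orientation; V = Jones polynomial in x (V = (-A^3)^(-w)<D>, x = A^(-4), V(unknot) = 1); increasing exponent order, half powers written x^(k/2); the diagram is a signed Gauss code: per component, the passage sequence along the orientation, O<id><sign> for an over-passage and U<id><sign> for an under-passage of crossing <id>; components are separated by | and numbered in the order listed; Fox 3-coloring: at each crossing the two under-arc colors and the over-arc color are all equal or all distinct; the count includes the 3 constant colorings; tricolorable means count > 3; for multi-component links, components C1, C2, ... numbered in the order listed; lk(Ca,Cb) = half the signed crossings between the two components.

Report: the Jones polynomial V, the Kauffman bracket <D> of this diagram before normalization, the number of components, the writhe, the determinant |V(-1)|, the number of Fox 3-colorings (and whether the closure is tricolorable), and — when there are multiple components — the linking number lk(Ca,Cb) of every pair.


Jones polynomial: V(x) = x + x^3 - x^4
<D> = A^-1 - A^3 - A^11; writhe +5
components 1, writhe +5 (11 crossings)
3-colorings: 9 of 3^11, det 3 — tricolorable
note: det 3 = |V(-1)|; divisible by 3, so tricolorable


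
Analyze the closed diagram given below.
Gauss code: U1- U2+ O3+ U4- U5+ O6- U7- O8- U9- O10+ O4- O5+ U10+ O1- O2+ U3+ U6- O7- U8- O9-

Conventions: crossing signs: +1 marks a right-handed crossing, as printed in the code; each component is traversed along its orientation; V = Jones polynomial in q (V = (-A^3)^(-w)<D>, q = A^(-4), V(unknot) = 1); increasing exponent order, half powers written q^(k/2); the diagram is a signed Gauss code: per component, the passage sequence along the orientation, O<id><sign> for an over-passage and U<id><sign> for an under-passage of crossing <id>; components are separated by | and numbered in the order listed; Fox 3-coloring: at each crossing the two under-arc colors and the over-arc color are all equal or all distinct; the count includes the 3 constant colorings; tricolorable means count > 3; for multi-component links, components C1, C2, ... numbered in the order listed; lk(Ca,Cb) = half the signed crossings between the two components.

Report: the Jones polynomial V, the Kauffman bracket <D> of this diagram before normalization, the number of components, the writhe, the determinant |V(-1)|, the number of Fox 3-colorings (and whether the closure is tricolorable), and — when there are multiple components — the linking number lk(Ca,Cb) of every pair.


V(q) = -q^-4 + q^-3 + q^-1
bracket: A^-2 + A^6 - A^10, w = -2
1 component, writhe -2, over 10 crossings
det 3, colorings 9 of 3^10 — tricolorable
observation: the span of V is 3, forcing >= 3 crossings in any diagram


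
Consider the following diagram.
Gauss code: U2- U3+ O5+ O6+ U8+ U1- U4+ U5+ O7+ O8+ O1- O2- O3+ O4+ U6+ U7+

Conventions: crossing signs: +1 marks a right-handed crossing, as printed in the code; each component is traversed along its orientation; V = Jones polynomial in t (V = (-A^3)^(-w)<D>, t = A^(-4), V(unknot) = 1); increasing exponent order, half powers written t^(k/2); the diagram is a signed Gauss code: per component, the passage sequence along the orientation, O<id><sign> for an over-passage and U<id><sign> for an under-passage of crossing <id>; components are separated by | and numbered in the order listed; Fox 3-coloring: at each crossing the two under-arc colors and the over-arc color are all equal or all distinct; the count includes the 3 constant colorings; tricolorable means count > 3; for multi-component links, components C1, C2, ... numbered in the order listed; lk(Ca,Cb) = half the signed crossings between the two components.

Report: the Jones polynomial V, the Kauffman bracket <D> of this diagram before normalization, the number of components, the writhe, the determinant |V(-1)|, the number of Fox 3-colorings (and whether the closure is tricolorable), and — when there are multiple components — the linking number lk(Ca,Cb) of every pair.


Jones polynomial: V(t) = t + t^3 - t^4
<D> = -A^-4 + 1 + A^8; writhe +4
components 1, writhe +4 (8 crossings)
3-colorings: 9 of 3^8, det 3 — tricolorable
note: w = +4 shifts under R1 moves; the (-A^3)^(-4) factor cancels that in V


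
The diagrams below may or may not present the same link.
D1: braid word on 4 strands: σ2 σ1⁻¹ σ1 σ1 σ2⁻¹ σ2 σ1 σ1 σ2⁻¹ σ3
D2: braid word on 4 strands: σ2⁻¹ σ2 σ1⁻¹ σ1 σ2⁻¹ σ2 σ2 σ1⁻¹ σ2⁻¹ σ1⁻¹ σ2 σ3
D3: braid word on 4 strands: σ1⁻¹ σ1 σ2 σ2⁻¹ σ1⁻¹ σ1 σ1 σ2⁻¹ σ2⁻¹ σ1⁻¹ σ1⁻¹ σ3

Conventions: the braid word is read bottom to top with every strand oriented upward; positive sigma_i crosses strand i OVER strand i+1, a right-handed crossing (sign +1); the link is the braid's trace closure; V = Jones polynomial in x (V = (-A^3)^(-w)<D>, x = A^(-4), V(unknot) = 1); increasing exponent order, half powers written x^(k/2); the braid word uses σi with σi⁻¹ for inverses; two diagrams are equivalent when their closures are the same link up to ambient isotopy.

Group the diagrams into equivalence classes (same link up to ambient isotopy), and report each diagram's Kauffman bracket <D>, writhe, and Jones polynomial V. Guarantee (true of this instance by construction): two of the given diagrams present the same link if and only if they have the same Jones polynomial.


grouping into links: {D1} | {D2} | {D3}
V(D1) = -x^(1/2) - x^(3/2) - x^(5/2) + x^(9/2)  (w +4, c 10, <D> = A^-6 - A^2 - A^6 - A^10)
V(D2) = -x^(-1/2) - x^(1/2)  (w 0, c 12, <D> = -A^-2 - A^2)
V(D3) = -x^(-5/2) - x^(-1/2)  (w -2, c 12, <D> = -A^-4 - A^4)
key observation: 3 classes among 3 diagrams; unequal V(x) rules out equality


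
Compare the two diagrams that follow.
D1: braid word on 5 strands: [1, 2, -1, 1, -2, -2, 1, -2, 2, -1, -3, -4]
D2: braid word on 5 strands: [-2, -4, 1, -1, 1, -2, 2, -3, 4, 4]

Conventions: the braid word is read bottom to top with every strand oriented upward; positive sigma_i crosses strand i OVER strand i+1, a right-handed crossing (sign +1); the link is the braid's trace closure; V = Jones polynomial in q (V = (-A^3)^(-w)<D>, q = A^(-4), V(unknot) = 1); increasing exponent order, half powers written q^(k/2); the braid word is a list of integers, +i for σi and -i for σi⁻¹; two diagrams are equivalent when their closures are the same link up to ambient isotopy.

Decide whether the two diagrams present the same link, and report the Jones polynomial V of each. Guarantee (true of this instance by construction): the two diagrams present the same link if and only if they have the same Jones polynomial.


equivalent: yes
V(D1) = 1  (w -2, c 12, <D> = A^-6)
V(D2) = 1  (w 0, c 10, <D> = 1)
why: D2 (10 crossings) and D1 (12) are Markov-related braid presentations


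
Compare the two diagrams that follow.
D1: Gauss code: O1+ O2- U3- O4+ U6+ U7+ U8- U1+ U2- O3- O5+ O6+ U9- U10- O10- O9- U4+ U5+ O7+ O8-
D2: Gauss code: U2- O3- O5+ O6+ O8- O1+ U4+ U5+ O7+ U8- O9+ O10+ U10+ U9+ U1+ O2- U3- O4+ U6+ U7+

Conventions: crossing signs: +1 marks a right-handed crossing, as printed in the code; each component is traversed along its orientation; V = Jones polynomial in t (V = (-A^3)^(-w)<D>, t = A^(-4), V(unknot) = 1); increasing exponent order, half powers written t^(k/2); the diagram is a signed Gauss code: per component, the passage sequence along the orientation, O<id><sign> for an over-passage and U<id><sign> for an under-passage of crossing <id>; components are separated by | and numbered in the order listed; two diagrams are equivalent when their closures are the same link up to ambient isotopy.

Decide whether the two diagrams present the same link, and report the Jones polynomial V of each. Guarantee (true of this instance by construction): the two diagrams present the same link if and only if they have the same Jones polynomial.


same link: yes
V(D1) = 1  [10 crossings, <D> = 1, w = 0]
D2 (bracket A^12; 10 crossings at w = +4): V = 1
note: from 10 to 10 crossings by R-moves: one link, two diagrams


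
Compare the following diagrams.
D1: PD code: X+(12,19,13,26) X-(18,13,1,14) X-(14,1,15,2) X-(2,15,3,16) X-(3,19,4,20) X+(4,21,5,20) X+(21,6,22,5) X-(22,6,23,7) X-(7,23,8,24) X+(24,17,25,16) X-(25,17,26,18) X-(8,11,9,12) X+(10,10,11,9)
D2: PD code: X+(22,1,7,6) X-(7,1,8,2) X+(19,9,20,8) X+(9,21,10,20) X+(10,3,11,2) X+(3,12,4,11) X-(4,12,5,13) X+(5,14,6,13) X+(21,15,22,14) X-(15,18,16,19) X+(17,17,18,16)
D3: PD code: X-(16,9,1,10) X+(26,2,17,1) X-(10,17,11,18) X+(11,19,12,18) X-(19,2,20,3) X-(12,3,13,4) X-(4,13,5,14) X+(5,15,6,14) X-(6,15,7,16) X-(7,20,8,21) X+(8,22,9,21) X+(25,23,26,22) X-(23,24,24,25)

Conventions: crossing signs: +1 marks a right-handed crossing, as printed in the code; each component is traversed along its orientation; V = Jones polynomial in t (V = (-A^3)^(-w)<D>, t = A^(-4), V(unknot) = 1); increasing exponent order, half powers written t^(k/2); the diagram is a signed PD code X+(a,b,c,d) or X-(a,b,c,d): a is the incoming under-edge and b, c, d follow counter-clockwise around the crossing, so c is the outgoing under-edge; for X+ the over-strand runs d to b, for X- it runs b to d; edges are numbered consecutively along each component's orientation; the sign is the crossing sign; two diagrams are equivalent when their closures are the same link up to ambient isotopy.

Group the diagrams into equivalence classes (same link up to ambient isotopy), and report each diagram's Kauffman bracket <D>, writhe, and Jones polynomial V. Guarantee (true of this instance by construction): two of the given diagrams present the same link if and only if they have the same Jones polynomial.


classes: {D1, D3} | {D2}
V(D1) = t^(-9/2) - t^(-5/2) - t^(-3/2) - t^(-1/2)  [13 crossings, <D> = A^-7 + A^-3 + A - A^9, w = -3]
D2 (bracket -A^-11 + A^-7 - A^-3 + 2A + A^9; 11 crossings at w = +5): V = -t^(3/2) - 2t^(7/2) + t^(9/2) - t^(11/2) + t^(13/2)
V(D3) = t^(-9/2) - t^(-5/2) - t^(-3/2) - t^(-1/2)  [13 crossings, <D> = A^-7 + A^-3 + A - A^9, w = -3]
note: V(t) takes 2 values over 3 diagrams, fixing the grouping


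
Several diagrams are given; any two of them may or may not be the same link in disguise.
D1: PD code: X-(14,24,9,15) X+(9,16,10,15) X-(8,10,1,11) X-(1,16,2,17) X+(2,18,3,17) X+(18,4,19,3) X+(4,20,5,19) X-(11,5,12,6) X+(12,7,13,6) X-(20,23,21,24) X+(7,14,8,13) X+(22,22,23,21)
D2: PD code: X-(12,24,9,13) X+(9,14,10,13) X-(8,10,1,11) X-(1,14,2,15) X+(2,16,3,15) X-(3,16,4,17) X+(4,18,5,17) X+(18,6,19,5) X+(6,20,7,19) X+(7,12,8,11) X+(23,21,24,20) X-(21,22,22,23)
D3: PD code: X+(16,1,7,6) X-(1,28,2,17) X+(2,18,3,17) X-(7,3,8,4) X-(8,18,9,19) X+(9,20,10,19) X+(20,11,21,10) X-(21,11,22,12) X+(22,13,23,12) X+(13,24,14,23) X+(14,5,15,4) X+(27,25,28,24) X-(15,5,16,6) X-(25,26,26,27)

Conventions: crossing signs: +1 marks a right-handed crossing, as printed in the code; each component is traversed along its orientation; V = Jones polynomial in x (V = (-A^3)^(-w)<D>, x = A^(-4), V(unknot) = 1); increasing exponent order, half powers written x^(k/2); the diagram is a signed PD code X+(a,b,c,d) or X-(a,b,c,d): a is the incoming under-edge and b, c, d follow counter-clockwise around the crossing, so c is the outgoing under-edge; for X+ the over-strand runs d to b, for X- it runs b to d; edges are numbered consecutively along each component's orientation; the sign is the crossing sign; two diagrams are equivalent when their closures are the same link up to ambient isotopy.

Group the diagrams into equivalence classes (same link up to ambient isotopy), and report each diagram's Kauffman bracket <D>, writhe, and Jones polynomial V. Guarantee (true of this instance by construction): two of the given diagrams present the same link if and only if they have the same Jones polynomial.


grouping into links: {D1, D2, D3}
V(D1) = 1 + x + x^2 + x^3  (w +2, c 12, <D> = A^-6 + A^-2 + A^2 + A^6)
V(D2) = 1 + x + x^2 + x^3  (w +2, c 12, <D> = A^-6 + A^-2 + A^2 + A^6)
V(D3) = 1 + x + x^2 + x^3  [14 crossings, <D> = A^-6 + A^-2 + A^2 + A^6, w = +2]
why: all 3 diagrams share one V(x), hence one class


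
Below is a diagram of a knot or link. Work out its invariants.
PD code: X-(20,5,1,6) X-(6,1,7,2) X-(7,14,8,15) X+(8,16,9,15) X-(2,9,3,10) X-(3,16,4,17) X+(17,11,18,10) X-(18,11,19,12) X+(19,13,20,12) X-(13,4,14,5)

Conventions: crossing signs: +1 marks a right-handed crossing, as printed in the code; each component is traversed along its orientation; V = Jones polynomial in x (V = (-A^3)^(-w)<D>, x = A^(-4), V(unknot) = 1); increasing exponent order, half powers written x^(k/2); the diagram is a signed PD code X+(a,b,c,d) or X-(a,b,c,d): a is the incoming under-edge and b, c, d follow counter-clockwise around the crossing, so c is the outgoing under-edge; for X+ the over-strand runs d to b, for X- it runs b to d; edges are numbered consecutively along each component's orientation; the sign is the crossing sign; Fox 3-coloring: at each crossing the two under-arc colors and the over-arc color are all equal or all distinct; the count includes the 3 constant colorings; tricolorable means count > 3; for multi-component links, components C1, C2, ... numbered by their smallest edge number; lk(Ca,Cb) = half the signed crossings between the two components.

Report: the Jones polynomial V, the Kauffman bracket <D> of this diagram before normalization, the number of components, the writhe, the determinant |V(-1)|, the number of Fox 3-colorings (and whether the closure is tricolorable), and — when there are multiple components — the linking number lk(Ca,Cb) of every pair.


V(x) = -x^-6 + x^-5 - x^-4 + 2x^-3 - x^-2 + x^-1
bracket: A^-8 - A^-4 + 2 - A^4 + A^8 - A^12, w = -4
1 component, writhe -4, over 10 crossings
det 7, colorings 3 of 3^10 — not tricolorable
observation: det 7 = |V(-1)|; not divisible by 3, so not tricolorable


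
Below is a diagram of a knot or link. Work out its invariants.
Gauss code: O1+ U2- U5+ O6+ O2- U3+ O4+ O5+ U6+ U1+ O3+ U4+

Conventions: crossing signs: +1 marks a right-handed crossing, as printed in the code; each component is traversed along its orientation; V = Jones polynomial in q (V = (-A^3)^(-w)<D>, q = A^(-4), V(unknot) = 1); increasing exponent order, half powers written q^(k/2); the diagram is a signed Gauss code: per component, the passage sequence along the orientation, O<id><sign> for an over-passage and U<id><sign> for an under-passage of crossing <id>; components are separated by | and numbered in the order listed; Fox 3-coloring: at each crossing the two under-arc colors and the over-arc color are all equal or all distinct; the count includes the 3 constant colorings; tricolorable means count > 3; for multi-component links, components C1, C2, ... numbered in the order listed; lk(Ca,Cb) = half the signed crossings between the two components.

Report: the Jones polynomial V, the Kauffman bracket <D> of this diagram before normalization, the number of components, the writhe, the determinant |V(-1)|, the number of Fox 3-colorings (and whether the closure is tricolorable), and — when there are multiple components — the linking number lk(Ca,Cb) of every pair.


Jones polynomial: V(q) = q - q^2 + 2q^3 - q^4 + q^5 - q^6
<D> = -A^-12 + A^-8 - A^-4 + 2 - A^4 + A^8; writhe +4
components 1, writhe +4 (6 crossings)
3-colorings: 3 of 3^6, det 7 — not tricolorable
note: the span of V is 5, forcing >= 5 crossings in any diagram


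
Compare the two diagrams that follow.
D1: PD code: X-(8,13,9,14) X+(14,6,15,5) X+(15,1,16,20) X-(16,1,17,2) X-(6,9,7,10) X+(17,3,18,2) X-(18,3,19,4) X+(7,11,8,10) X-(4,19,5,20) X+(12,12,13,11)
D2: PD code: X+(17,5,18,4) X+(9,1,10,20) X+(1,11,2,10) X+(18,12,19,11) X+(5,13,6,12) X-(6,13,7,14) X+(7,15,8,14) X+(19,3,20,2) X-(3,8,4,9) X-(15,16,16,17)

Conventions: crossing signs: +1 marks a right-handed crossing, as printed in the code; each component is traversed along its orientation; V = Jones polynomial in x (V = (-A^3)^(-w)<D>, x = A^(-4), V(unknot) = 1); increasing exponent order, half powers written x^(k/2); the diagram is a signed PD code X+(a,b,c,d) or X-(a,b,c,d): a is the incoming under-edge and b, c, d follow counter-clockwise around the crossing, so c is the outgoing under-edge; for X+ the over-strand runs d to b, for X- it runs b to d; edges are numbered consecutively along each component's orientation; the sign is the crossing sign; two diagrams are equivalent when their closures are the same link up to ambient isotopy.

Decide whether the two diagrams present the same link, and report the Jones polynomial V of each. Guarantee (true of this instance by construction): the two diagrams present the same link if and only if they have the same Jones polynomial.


equivalent: no
V(D1) = 1  (w 0, c 10, <D> = 1)
D2 (bracket -A^-12 + A^-8 - A^-4 + 2 - A^4 + A^8; 10 crossings at w = +4): V = x - x^2 + 2x^3 - x^4 + x^5 - x^6
why: V(x) takes 2 values over 2 diagrams, fixing the grouping


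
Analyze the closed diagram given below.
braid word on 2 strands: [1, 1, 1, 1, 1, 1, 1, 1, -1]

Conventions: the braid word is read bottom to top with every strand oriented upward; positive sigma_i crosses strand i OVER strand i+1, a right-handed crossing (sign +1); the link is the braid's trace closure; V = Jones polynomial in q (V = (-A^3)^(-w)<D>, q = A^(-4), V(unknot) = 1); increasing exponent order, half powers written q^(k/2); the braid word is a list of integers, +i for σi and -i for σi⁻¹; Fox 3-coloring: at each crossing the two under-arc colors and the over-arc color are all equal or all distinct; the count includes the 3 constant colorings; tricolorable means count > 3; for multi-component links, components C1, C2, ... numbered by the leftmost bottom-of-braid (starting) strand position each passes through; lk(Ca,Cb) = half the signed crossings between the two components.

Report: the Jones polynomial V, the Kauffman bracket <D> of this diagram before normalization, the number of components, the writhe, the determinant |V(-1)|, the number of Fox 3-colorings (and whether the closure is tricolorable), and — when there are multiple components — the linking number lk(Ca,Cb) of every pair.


V(q) = q^3 + q^5 - q^6 + q^7 - q^8 + q^9 - q^10
bracket: A^-19 - A^-15 + A^-11 - A^-7 + A^-3 - A - A^9, w = +7
1 component, writhe +7, over 9 crossings
det 7, colorings 3 of 3^9 — not tricolorable
observation: the span of V is 7, forcing >= 7 crossings in any diagram


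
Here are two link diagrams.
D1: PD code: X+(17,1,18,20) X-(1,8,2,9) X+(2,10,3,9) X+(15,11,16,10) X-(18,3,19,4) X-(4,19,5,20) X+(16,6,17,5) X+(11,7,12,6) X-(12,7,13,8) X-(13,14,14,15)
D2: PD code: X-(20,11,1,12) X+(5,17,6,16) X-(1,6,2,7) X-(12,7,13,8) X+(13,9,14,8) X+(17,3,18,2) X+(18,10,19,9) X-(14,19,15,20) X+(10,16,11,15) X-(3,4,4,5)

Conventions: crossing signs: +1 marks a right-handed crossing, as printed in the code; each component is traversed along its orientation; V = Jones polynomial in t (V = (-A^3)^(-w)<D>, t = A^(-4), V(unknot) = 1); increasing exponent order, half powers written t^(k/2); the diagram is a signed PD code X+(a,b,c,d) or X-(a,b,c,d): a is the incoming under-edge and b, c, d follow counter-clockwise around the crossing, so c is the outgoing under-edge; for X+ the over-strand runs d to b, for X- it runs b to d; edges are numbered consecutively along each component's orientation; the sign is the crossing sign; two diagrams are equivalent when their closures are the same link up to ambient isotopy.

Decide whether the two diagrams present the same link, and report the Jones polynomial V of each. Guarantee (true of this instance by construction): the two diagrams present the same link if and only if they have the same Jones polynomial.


equivalent: no
D1 (bracket 1; 10 crossings at w = 0): V = 1
V(D2) = t^-2 - t^-1 + 2 - 2t + t^2 - t^3 + t^4  [10 crossings, <D> = A^-16 - A^-12 + A^-8 - 2A^-4 + 2 - A^4 + A^8, w = 0]
observation: 2 values of V(t) split the 2 diagrams


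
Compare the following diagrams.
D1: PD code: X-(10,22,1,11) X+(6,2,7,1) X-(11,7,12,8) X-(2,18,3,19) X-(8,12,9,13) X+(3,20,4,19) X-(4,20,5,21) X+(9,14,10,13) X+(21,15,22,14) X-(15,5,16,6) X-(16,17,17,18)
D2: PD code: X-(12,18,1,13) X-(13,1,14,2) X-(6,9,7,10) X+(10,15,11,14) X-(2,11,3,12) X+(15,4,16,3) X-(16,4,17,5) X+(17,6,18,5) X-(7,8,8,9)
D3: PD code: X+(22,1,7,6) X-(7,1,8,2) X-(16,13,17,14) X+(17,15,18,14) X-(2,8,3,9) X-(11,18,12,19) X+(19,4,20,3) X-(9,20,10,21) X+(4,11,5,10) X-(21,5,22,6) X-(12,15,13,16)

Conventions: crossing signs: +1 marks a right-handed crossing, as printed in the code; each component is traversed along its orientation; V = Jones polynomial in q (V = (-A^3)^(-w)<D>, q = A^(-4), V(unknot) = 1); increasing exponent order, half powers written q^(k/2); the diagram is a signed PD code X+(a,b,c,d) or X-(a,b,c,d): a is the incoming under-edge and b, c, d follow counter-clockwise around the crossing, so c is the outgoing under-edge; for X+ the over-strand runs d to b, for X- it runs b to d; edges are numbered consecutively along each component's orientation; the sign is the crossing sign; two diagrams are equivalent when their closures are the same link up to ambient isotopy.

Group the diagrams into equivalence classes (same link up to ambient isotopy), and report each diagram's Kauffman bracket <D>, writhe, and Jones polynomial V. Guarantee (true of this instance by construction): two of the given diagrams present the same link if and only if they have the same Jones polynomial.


classes: {D1} | {D2, D3}
V(D1) = -q^(-9/2) + q^(-7/2) - 3q^(-5/2) + 2q^(-3/2) - 2q^(-1/2) + 2q^(1/2) - q^(3/2)  [11 crossings, <D> = A^-15 - 2A^-11 + 2A^-7 - 2A^-3 + 3A - A^5 + A^9, w = -3]
V(D2) = q^(-7/2) - 2q^(-5/2) + q^(-3/2) - 2q^(-1/2) + q^(1/2) - q^(3/2)  [9 crossings, <D> = A^-15 - A^-11 + 2A^-7 - A^-3 + 2A - A^5, w = -3]
V(D3) = q^(-7/2) - 2q^(-5/2) + q^(-3/2) - 2q^(-1/2) + q^(1/2) - q^(3/2)  (w -3, c 11, <D> = A^-15 - A^-11 + 2A^-7 - A^-3 + 2A - A^5)
insight: 2 classes among 3 diagrams; unequal V(q) rules out equality


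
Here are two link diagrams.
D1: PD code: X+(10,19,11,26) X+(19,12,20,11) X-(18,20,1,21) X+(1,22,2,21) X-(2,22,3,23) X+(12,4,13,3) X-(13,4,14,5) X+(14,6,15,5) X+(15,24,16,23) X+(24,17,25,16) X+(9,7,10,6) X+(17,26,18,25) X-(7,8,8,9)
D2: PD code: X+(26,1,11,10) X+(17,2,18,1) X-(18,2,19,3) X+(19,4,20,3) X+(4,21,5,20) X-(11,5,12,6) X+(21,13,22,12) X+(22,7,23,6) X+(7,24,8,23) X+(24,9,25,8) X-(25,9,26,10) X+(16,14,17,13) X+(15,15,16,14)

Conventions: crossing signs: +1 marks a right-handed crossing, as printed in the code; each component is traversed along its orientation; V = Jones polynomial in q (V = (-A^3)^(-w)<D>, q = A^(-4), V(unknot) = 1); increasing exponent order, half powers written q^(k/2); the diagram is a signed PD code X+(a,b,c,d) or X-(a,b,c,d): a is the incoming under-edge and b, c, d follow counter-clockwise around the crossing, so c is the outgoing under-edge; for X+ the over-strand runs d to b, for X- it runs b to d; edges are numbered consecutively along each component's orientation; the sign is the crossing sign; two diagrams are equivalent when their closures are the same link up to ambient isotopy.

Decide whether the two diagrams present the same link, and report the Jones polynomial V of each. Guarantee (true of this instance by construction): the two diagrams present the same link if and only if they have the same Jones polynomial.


same link: yes
V(D1) = -q^(3/2) + q^(5/2) - 3q^(7/2) + 2q^(9/2) - 2q^(11/2) + 2q^(13/2) - q^(15/2)  [13 crossings, <D> = A^-15 - 2A^-11 + 2A^-7 - 2A^-3 + 3A - A^5 + A^9, w = +5]
V(D2) = -q^(3/2) + q^(5/2) - 3q^(7/2) + 2q^(9/2) - 2q^(11/2) + 2q^(13/2) - q^(15/2)  [13 crossings, <D> = A^-9 - 2A^-5 + 2A^-1 - 2A^3 + 3A^7 - A^11 + A^15, w = +7]
insight: Reidemeister moves carry D1 (13 crossings) to D2 (13)


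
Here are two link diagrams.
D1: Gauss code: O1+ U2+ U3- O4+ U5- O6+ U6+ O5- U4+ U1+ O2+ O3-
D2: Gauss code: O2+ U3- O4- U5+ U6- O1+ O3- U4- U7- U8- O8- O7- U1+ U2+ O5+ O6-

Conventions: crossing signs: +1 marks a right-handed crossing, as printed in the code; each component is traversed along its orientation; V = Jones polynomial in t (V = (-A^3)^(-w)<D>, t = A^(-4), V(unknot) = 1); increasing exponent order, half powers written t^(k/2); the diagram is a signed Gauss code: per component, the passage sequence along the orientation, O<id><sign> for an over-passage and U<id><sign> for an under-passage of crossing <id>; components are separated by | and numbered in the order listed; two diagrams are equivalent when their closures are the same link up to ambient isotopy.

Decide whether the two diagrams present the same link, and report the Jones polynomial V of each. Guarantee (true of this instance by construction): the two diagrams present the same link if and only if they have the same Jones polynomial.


same link: yes
V(D1) = 1  [6 crossings, <D> = A^6, w = +2]
V(D2) = 1  (w -2, c 8, <D> = A^-6)
note: Reidemeister moves carry D1 (6 crossings) to D2 (8)


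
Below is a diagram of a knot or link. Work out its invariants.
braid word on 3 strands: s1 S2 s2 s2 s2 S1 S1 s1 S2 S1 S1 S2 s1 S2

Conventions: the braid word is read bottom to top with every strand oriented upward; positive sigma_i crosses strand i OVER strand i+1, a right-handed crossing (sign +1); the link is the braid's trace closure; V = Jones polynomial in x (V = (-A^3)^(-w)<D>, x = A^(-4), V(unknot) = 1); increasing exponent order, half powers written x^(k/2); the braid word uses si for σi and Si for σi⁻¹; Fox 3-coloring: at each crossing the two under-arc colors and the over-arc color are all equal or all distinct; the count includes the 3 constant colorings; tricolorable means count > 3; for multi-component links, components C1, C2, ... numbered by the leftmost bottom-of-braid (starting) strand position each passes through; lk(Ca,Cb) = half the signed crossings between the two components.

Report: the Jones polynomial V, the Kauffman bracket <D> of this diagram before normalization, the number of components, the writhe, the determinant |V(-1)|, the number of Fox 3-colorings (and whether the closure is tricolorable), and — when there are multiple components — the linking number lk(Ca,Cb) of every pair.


V(x) = -x^-4 + x^-3 + x^-1
bracket: A^-2 + A^6 - A^10, w = -2
1 component, writhe -2, over 14 crossings
det 3, colorings 9 of 3^14 — tricolorable
observation: w = -2 shifts under R1 moves; the (-A^3)^(2) factor cancels that in V


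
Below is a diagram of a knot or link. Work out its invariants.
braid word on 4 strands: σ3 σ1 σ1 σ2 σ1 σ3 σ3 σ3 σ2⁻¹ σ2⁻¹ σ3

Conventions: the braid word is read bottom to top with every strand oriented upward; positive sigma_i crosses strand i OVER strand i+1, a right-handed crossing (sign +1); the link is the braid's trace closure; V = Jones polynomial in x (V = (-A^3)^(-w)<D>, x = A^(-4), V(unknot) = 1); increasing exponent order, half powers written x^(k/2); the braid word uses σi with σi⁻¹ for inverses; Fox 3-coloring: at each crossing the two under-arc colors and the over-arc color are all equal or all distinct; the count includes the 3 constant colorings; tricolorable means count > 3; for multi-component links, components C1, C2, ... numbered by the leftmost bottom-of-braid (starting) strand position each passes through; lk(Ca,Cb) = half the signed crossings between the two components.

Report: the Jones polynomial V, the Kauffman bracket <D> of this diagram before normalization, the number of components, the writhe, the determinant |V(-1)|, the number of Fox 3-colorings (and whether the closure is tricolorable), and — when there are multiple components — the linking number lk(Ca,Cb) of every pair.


V = 2x^2 - 3x^3 + 6x^4 - 7x^5 + 7x^6 - 7x^7 + 5x^8 - 3x^9 + x^10
<D> = -A^-19 + 3A^-15 - 5A^-11 + 7A^-7 - 7A^-3 + 7A - 6A^5 + 3A^9 - 2A^13 (w = +7)
1 component over 11 crossings, w = +7
3 Fox colorings among 3^11, |V(-1)| = 41: not tricolorable
why: the span of V is 8, forcing >= 8 crossings in any diagram


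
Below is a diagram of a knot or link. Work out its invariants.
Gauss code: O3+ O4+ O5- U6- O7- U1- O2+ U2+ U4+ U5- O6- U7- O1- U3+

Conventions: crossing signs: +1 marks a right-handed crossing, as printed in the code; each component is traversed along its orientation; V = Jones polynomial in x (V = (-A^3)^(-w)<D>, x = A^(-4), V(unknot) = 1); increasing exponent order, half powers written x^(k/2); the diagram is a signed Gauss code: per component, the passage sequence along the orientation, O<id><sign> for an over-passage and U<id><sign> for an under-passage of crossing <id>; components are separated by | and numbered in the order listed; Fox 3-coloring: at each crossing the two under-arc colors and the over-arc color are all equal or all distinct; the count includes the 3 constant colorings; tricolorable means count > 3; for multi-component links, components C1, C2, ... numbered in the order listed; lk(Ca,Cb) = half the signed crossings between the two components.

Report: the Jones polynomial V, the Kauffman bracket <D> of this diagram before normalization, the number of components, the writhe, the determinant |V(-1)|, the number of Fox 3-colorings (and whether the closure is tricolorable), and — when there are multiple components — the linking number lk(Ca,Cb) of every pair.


Jones polynomial: V(x) = -x^-4 + x^-3 + x^-1
<D> = -A - A^9 + A^13; writhe -1
components 1, writhe -1 (7 crossings)
3-colorings: 9 of 3^7, det 3 — tricolorable
note: w = -1 (over 7 crossings) is diagram-only; (-A^3)^(1) removes it from V


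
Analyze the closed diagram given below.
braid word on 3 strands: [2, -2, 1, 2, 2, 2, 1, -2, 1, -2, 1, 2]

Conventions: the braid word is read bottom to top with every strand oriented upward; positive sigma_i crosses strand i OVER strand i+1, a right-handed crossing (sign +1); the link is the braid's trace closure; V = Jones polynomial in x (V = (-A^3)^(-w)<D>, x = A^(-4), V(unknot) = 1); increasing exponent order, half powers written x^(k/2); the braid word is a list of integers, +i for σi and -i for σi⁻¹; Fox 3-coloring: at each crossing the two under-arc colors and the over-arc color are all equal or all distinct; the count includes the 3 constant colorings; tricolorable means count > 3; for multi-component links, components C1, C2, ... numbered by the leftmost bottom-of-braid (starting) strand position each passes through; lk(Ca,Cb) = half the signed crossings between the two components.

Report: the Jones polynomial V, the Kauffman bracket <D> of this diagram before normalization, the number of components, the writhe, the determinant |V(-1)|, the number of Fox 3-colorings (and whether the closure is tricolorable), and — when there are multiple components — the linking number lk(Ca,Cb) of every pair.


V = x^2 - x^3 + 3x^4 - 3x^5 + 3x^6 - 3x^7 + 2x^8 - x^9
<D> = -A^-18 + 2A^-14 - 3A^-10 + 3A^-6 - 3A^-2 + 3A^2 - A^6 + A^10 (w = +6)
1 component over 12 crossings, w = +6
3 Fox colorings among 3^12, |V(-1)| = 17: not tricolorable
why: V spans 7 powers of x: at least 7 crossings in any diagram


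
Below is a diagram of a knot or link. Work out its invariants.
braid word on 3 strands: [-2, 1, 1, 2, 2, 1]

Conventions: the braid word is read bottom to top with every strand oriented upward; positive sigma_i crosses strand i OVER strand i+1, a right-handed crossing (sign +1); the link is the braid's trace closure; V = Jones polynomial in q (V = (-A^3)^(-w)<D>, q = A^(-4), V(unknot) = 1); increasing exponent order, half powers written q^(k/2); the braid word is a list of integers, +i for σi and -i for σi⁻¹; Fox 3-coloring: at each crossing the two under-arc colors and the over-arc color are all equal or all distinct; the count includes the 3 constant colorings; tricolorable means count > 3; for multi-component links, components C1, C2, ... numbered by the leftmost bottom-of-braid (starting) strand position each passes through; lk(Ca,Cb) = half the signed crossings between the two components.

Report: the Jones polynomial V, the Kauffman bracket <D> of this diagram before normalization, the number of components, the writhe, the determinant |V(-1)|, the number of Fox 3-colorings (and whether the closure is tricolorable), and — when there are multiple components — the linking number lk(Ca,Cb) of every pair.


Jones polynomial: V(q) = q - q^2 + 2q^3 - q^4 + q^5 - q^6
<D> = -A^-12 + A^-8 - A^-4 + 2 - A^4 + A^8; writhe +4
components 1, writhe +4 (6 crossings)
3-colorings: 3 of 3^6, det 7 — not tricolorable
note: w = +4 (over 6 crossings) is diagram-only; (-A^3)^(-4) removes it from V


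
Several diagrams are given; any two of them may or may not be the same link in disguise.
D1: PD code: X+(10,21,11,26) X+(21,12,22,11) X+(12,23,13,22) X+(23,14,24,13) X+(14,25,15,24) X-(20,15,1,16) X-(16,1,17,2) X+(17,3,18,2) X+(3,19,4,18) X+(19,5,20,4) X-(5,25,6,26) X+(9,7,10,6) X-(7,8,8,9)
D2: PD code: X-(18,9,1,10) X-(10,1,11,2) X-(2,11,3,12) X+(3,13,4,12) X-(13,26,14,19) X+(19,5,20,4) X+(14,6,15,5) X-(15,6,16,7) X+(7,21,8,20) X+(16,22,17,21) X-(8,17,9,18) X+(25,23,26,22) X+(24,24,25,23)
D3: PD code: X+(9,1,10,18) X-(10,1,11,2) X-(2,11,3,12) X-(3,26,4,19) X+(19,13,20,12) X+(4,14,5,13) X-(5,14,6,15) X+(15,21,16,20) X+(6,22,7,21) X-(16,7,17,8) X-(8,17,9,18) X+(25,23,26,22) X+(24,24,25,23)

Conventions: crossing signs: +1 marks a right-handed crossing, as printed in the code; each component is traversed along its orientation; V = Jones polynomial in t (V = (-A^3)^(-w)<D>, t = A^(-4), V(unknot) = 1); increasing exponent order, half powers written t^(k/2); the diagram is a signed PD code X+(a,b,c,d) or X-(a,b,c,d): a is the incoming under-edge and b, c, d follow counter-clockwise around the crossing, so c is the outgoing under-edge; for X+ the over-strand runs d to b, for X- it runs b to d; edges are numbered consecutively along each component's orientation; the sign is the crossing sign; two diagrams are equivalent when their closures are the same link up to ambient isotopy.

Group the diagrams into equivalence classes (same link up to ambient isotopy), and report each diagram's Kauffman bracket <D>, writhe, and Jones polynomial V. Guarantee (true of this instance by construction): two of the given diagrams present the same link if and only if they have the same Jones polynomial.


grouping into links: {D1} | {D2, D3}
V(D1) = -t^(3/2) - t^(7/2) + t^(9/2) - t^(11/2)  (w +5, c 13, <D> = A^-7 - A^-3 + A + A^9)
D2 (bracket A^-3 + 2A^5 - A^9 + A^13 - A^17; 13 crossings at w = +1): V = t^(-7/2) - t^(-5/2) + t^(-3/2) - 2t^(-1/2) - t^(3/2)
V(D3) = t^(-7/2) - t^(-5/2) + t^(-3/2) - 2t^(-1/2) - t^(3/2)  [13 crossings, <D> = A^-3 + 2A^5 - A^9 + A^13 - A^17, w = +1]
why: V(t) takes 2 values over 3 diagrams, fixing the grouping
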